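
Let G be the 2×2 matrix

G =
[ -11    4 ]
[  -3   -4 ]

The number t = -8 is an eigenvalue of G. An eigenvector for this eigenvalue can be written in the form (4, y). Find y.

We need (G + 8I)v = 0.
G + 8I = [[-3, 4], [-3, 4]].
Row 1: (-3)·4 + (4)·y = 0
Row 2: (-3)·4 + (4)·y = 0
Solving gives y = 3.
Check: G·(4, 3) = (-32, -24) = -8·(4, 3).

3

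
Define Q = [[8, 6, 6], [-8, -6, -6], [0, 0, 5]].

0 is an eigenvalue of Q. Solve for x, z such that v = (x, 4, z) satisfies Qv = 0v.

-3, 0

We need (Q)v = 0.
Q = [[8, 6, 6], [-8, -6, -6], [0, 0, 5]].
Row 1: (8)·x + (6)·4 + (6)·z = 0
Row 2: (-8)·x + (-6)·4 + (-6)·z = 0
Row 3: (0)·x + (0)·4 + (5)·z = 0
Solving gives x = -3, z = 0.
Check: Q·(-3, 4, 0) = (0, 0, 0) = 0·(-3, 4, 0).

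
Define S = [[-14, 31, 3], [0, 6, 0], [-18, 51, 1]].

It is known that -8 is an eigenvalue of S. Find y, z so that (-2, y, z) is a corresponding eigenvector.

We need (S + 8I)v = 0.
S + 8I = [[-6, 31, 3], [0, 14, 0], [-18, 51, 9]].
Row 1: (-6)·-2 + (31)·y + (3)·z = 0
Row 2: (0)·-2 + (14)·y + (0)·z = 0
Row 3: (-18)·-2 + (51)·y + (9)·z = 0
Solving gives y = 0, z = -4.
Check: S·(-2, 0, -4) = (16, 0, 32) = -8·(-2, 0, -4).

0, -4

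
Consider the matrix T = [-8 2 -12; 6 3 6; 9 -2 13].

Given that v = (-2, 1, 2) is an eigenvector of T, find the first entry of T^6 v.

First find the eigenvalue: Tv = (-6, 3, 6) = 3·(-2, 1, 2), so λ = 3.
Then T^6 v = λ^6·v = 3^6·(-2, 1, 2) = 729·(-2, 1, 2) = (-1458, 729, 1458).

-1458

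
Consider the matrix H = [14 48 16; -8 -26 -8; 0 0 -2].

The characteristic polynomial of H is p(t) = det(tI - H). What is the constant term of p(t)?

40

p(t) = t^3 + 14t^2 + 44t + 40.
The constant term is 40.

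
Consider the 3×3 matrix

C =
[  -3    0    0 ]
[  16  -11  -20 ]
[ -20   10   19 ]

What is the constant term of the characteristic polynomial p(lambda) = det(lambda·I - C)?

-27

p(0) = det(0·I − C) = det(−C) = (−1)^3·det(C).
det(C) = 27, so p(0) = -27.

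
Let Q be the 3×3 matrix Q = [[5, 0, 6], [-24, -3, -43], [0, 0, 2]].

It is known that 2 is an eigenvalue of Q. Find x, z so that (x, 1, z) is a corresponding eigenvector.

-2, 1

We need (Q - 2I)v = 0.
Q - 2I = [[3, 0, 6], [-24, -5, -43], [0, 0, 0]].
Row 1: (3)·x + (0)·1 + (6)·z = 0
Row 2: (-24)·x + (-5)·1 + (-43)·z = 0
Row 3: (0)·x + (0)·1 + (0)·z = 0
Solving gives x = -2, z = 1.
Check: Q·(-2, 1, 1) = (-4, 2, 2) = 2·(-2, 1, 1).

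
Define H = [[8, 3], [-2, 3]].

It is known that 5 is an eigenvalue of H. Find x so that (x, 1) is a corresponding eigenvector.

-1

We need (H - 5I)v = 0.
H - 5I = [[3, 3], [-2, -2]].
Row 1: (3)·x + (3)·1 = 0
Row 2: (-2)·x + (-2)·1 = 0
Solving gives x = -1.
Check: H·(-1, 1) = (-5, 5) = 5·(-1, 1).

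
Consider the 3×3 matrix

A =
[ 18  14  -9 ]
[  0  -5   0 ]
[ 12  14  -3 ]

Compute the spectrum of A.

Set up det(sI - A) = 0.
Expanding the 3×3 determinant: p(s) = s^3 - 10s^2 - 21s + 270.
Since p(-5) = 0, s = -5 is a root.
Factor out (s + 5): p(s) = (s + 5)·(s^2 - 15s + 54).
The quadratic factors as (s - 6)·(s - 9).
Eigenvalues: -5, 6, 9.

-5, 6, 9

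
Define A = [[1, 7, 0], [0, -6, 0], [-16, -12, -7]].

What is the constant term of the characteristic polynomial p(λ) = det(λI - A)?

p(0) = det(0·I − A) = det(−A) = (−1)^3·det(A).
det(A) = 42, so p(0) = -42.

-42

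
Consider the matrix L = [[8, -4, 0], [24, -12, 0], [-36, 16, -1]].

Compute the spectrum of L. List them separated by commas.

The characteristic polynomial is p(μ) = det(μI - L).
Expanding the 3×3 determinant: p(μ) = μ^3 + 5μ^2 + 4μ.
Rational-root test: μ = -1 gives p(-1) = 0.
Factor out (μ + 1): p(μ) = (μ + 1)·(μ^2 + 4μ).
The quadratic factors as (μ + 4)·μ.
Eigenvalues: -4, -1, 0.

-4, -1, 0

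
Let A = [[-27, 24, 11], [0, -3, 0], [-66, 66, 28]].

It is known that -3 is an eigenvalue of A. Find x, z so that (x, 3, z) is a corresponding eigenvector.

We need (A + 3I)v = 0.
A + 3I = [[-24, 24, 11], [0, 0, 0], [-66, 66, 31]].
Row 1: (-24)·x + (24)·3 + (11)·z = 0
Row 2: (0)·x + (0)·3 + (0)·z = 0
Row 3: (-66)·x + (66)·3 + (31)·z = 0
Solving gives x = 3, z = 0.
Check: A·(3, 3, 0) = (-9, -9, 0) = -3·(3, 3, 0).

3, 0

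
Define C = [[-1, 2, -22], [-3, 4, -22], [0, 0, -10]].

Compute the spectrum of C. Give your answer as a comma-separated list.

Compute the characteristic polynomial p(lambda) = det(lambda·I - C).
Cofactor expansion gives p(lambda) = lambda^3 + 7·lambda^2 - 28·lambda + 20.
Try lambda = 1: p(1) = 0, so 1 is a root.
Factor out (lambda - 1): p(lambda) = (lambda - 1)·(lambda^2 + 8·lambda - 20).
The quadratic factors as (lambda + 10)·(lambda - 2).
Eigenvalues: -10, 1, 2.

-10, 1, 2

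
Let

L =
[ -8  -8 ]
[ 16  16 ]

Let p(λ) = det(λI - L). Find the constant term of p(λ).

0

p(λ) = λ^2 - 8λ.
The constant term is 0.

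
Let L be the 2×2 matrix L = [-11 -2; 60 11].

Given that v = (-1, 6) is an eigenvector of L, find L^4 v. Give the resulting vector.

First find the eigenvalue: Lv = (-1, 6) = 1·(-1, 6), so λ = 1.
Then L^4 v = λ^4·v = 1^4·(-1, 6) = 1·(-1, 6) = (-1, 6).

(-1, 6)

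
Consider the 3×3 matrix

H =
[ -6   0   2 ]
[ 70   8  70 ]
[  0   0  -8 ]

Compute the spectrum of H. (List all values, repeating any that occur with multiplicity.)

-8, -6, 8

Set up det(lambda·I - H) = 0.
Expanding the 3×3 determinant: p(lambda) = lambda^3 + 6·lambda^2 - 64·lambda - 384.
Try lambda = -8: p(-8) = 0, so -8 is a root.
Factor out (lambda + 8): p(lambda) = (lambda + 8)·(lambda^2 - 2·lambda - 48).
The quadratic factors as (lambda + 6)·(lambda - 8).
Eigenvalues: -8, -6, 8.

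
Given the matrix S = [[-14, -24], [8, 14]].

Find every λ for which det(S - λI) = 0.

-2, 2

det(S - lambda·I) = (-14 - lambda)(14 - lambda) - (-24)·(8) = lambda^2 - 4.
This factors as (lambda + 2)·(lambda - 2) = 0.
Eigenvalues: -2, 2.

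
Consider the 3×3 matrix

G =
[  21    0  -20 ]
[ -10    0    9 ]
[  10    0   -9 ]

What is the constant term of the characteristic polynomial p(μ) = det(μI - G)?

p(0) = det(0·I − G) = det(−G) = (−1)^3·det(G).
det(G) = 0, so p(0) = 0.

0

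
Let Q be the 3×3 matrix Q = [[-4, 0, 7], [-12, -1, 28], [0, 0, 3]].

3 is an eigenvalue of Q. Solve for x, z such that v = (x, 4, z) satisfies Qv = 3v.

1, 1

We need (Q - 3I)v = 0.
Q - 3I = [[-7, 0, 7], [-12, -4, 28], [0, 0, 0]].
Row 1: (-7)·x + (0)·4 + (7)·z = 0
Row 2: (-12)·x + (-4)·4 + (28)·z = 0
Row 3: (0)·x + (0)·4 + (0)·z = 0
Solving gives x = 1, z = 1.
Check: Q·(1, 4, 1) = (3, 12, 3) = 3·(1, 4, 1).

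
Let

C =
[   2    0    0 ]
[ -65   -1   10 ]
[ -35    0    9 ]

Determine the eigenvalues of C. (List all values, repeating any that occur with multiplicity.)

-1, 2, 9

Compute the characteristic polynomial p(r) = det(rI - C).
Cofactor expansion gives p(r) = r^3 - 10r^2 + 7r + 18.
Try r = 9: p(9) = 0, so 9 is a root.
Dividing by (r - 9) leaves r^2 - r - 2.
The quadratic factors as (r + 1)·(r - 2).
Eigenvalues: -1, 2, 9.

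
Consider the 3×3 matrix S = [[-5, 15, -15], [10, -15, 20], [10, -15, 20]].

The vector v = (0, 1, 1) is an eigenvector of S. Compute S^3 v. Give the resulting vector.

First find the eigenvalue: Sv = (0, 5, 5) = 5·(0, 1, 1), so λ = 5.
Then S^3 v = λ^3·v = 5^3·(0, 1, 1) = 125·(0, 1, 1) = (0, 125, 125).

(0, 125, 125)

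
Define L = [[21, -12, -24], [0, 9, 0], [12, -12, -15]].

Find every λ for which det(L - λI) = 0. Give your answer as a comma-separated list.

Compute the characteristic polynomial p(λ) = det(λI - L).
Expanding the 3×3 determinant: p(λ) = λ^3 - 15λ^2 + 27λ + 243.
Since p(9) = 0, λ = 9 is a root.
Dividing by (λ - 9) leaves λ^2 - 6λ - 27.
The quadratic factors as (λ + 3)·(λ - 9).
Eigenvalues: -3, 9, 9.

-3, 9, 9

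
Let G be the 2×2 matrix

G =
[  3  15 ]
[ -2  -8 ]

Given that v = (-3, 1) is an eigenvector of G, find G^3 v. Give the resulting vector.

First find the eigenvalue: Gv = (6, -2) = -2·(-3, 1), so λ = -2.
Then G^3 v = λ^3·v = (-2)^3·(-3, 1) = -8·(-3, 1) = (24, -8).

(24, -8)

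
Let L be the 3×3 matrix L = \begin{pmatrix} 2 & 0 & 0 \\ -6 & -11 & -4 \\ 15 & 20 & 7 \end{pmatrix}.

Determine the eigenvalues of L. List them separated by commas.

Compute the characteristic polynomial p(t) = det(tI - L).
Expanding along the first row, p(t) = t^3 + 2t^2 - 5t - 6.
Try t = -1: p(-1) = 0, so -1 is a root.
Factor out (t + 1): p(t) = (t + 1)·(t^2 + t - 6).
The quadratic factors as (t + 3)·(t - 2).
Eigenvalues: -3, -1, 2.

-3, -1, 2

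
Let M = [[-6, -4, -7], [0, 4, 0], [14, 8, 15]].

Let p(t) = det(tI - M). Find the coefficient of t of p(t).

44

p(t) = t^3 - 13t^2 + 44t - 32.
The coefficient of t is 44.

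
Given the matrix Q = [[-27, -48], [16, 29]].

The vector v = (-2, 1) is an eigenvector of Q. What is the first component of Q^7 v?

4374

First find the eigenvalue: Qv = (6, -3) = -3·(-2, 1), so λ = -3.
Then Q^7 v = λ^7·v = (-3)^7·(-2, 1) = -2187·(-2, 1) = (4374, -2187).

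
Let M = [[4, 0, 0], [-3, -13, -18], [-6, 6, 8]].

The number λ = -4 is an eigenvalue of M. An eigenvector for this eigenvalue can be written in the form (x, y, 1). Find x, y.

We need (M + 4I)v = 0.
M + 4I = [[8, 0, 0], [-3, -9, -18], [-6, 6, 12]].
Row 1: (8)·x + (0)·y + (0)·1 = 0
Row 2: (-3)·x + (-9)·y + (-18)·1 = 0
Row 3: (-6)·x + (6)·y + (12)·1 = 0
Solving gives x = 0, y = -2.
Check: M·(0, -2, 1) = (0, 8, -4) = -4·(0, -2, 1).

0, -2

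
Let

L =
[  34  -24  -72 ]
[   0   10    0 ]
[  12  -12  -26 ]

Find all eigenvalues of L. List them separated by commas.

-2, 10, 10

Set up det(tI - L) = 0.
Expanding the 3×3 determinant: p(t) = t^3 - 18t^2 + 60t + 200.
Rational-root test: t = 10 gives p(10) = 0.
Dividing by (t - 10) leaves t^2 - 8t - 20.
The quadratic factors as (t + 2)·(t - 10).
Eigenvalues: -2, 10, 10.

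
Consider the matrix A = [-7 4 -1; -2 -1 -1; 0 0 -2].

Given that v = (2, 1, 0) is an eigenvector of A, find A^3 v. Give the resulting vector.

First find the eigenvalue: Av = (-10, -5, 0) = -5·(2, 1, 0), so λ = -5.
Then A^3 v = λ^3·v = (-5)^3·(2, 1, 0) = -125·(2, 1, 0) = (-250, -125, 0).

(-250, -125, 0)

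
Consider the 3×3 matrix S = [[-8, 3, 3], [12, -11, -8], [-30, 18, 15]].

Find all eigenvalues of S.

-3, -2, 1

Set up det(sI - S) = 0.
Expanding the 3×3 determinant: p(s) = s^3 + 4s^2 + s - 6.
Try s = -2: p(-2) = 0, so -2 is a root.
Factor out (s + 2): p(s) = (s + 2)·(s^2 + 2s - 3).
The quadratic factors as (s + 3)·(s - 1).
Eigenvalues: -3, -2, 1.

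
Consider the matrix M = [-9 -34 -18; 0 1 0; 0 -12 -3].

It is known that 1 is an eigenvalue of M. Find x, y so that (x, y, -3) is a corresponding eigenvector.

We need (M - 1I)v = 0.
M - 1I = [[-10, -34, -18], [0, 0, 0], [0, -12, -4]].
Row 1: (-10)·x + (-34)·y + (-18)·-3 = 0
Row 2: (0)·x + (0)·y + (0)·-3 = 0
Row 3: (0)·x + (-12)·y + (-4)·-3 = 0
Solving gives x = 2, y = 1.
Check: M·(2, 1, -3) = (2, 1, -3) = 1·(2, 1, -3).

2, 1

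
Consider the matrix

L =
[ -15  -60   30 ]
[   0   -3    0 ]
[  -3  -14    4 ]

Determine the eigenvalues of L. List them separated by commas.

-6, -5, -3

The characteristic polynomial is p(r) = det(rI - L).
Expanding along the first row, p(r) = r^3 + 14r^2 + 63r + 90.
Try r = -3: p(-3) = 0, so -3 is a root.
Dividing by (r + 3) leaves r^2 + 11r + 30.
The quadratic factors as (r + 6)·(r + 5).
Eigenvalues: -6, -5, -3.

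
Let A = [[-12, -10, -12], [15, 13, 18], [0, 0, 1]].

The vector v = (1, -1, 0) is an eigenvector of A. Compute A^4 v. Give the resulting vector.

(16, -16, 0)

First find the eigenvalue: Av = (-2, 2, 0) = -2·(1, -1, 0), so λ = -2.
Then A^4 v = λ^4·v = (-2)^4·(1, -1, 0) = 16·(1, -1, 0) = (16, -16, 0).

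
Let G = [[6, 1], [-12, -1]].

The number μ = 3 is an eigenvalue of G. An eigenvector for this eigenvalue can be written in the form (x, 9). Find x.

We need (G - 3I)v = 0.
G - 3I = [[3, 1], [-12, -4]].
Row 1: (3)·x + (1)·9 = 0
Row 2: (-12)·x + (-4)·9 = 0
Solving gives x = -3.
Check: G·(-3, 9) = (-9, 27) = 3·(-3, 9).

-3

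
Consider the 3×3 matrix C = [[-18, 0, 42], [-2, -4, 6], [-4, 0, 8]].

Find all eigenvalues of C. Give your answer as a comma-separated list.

-6, -4, -4

The characteristic polynomial is p(s) = det(sI - C).
Expanding along the first row, p(s) = s^3 + 14s^2 + 64s + 96.
Rational-root test: s = -4 gives p(-4) = 0.
Dividing by (s + 4) leaves s^2 + 10s + 24.
The quadratic factors as (s + 6)·(s + 4).
Eigenvalues: -6, -4, -4.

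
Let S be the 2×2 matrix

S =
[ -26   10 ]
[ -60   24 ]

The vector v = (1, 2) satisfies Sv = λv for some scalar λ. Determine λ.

-6

Compute Sv: S·(1, 2) = (-6, -12).
Since Sv = λv, compare component 1: -6 = λ·1, so λ = -6.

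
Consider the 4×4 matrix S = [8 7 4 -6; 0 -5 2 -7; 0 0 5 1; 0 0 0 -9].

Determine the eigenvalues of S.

-9, -5, 5, 8

S is upper triangular, so its eigenvalues are the diagonal entries.
Diagonal: 8, -5, 5, -9.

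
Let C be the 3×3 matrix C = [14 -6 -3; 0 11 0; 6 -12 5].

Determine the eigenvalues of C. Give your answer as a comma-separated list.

Set up det(rI - C) = 0.
Expanding along the first row, p(r) = r^3 - 30r^2 + 297r - 968.
Try r = 11: p(11) = 0, so 11 is a root.
Factor out (r - 11): p(r) = (r - 11)·(r^2 - 19r + 88).
The quadratic factors as (r - 8)·(r - 11).
Eigenvalues: 8, 11, 11.

8, 11, 11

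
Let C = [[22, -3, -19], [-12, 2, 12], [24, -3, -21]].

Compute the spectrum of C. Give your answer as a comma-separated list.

The characteristic polynomial is p(s) = det(sI - C).
Expanding the 3×3 determinant: p(s) = s^3 - 3s^2 - 4s + 12.
Since p(3) = 0, s = 3 is a root.
Factor out (s - 3): p(s) = (s - 3)·(s^2 - 4).
The quadratic factors as (s + 2)·(s - 2).
Eigenvalues: -2, 2, 3.

-2, 2, 3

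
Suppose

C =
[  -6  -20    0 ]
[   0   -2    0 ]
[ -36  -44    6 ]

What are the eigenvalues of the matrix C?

Set up det(sI - C) = 0.
Expanding along the first row, p(s) = s^3 + 2s^2 - 36s - 72.
Try s = -2: p(-2) = 0, so -2 is a root.
Dividing by (s + 2) leaves s^2 - 36.
The quadratic factors as (s + 6)·(s - 6).
Eigenvalues: -6, -2, 6.

-6, -2, 6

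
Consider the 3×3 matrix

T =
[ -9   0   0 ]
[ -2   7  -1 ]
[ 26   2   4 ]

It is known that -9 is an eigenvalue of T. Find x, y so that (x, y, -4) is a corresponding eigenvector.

2, 0

We need (T + 9I)v = 0.
T + 9I = [[0, 0, 0], [-2, 16, -1], [26, 2, 13]].
Row 1: (0)·x + (0)·y + (0)·-4 = 0
Row 2: (-2)·x + (16)·y + (-1)·-4 = 0
Row 3: (26)·x + (2)·y + (13)·-4 = 0
Solving gives x = 2, y = 0.
Check: T·(2, 0, -4) = (-18, 0, 36) = -9·(2, 0, -4).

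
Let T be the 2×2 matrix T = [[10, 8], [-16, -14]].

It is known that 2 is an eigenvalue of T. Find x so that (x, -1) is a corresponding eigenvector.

We need (T - 2I)v = 0.
T - 2I = [[8, 8], [-16, -16]].
Row 1: (8)·x + (8)·-1 = 0
Row 2: (-16)·x + (-16)·-1 = 0
Solving gives x = 1.
Check: T·(1, -1) = (2, -2) = 2·(1, -1).

1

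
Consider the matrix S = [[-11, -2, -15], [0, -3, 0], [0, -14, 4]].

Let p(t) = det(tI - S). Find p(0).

p(0) = det(0·I − S) = det(−S) = (−1)^3·det(S).
det(S) = 132, so p(0) = -132.

-132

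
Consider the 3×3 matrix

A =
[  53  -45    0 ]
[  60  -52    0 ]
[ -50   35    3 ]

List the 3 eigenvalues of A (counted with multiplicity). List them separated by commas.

-7, 3, 8

Compute the characteristic polynomial p(r) = det(rI - A).
Expanding the 3×3 determinant: p(r) = r^3 - 4r^2 - 53r + 168.
Rational-root test: r = 3 gives p(3) = 0.
Factor out (r - 3): p(r) = (r - 3)·(r^2 - r - 56).
The quadratic factors as (r + 7)·(r - 8).
Eigenvalues: -7, 3, 8.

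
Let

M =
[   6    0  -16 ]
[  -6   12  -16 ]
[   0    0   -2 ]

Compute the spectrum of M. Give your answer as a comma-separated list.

-2, 6, 12

The characteristic polynomial is p(r) = det(rI - M).
Expanding along the first row, p(r) = r^3 - 16r^2 + 36r + 144.
Rational-root test: r = 6 gives p(6) = 0.
Dividing by (r - 6) leaves r^2 - 10r - 24.
The quadratic factors as (r + 2)·(r - 12).
Eigenvalues: -2, 6, 12.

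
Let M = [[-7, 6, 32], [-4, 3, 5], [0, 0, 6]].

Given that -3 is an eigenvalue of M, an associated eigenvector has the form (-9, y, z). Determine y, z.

We need (M + 3I)v = 0.
M + 3I = [[-4, 6, 32], [-4, 6, 5], [0, 0, 9]].
Row 1: (-4)·-9 + (6)·y + (32)·z = 0
Row 2: (-4)·-9 + (6)·y + (5)·z = 0
Row 3: (0)·-9 + (0)·y + (9)·z = 0
Solving gives y = -6, z = 0.
Check: M·(-9, -6, 0) = (27, 18, 0) = -3·(-9, -6, 0).

-6, 0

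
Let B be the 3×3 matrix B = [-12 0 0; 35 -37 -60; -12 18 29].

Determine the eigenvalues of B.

Compute the characteristic polynomial p(r) = det(rI - B).
Cofactor expansion gives p(r) = r^3 + 20r^2 + 103r + 84.
Try r = -7: p(-7) = 0, so -7 is a root.
Dividing by (r + 7) leaves r^2 + 13r + 12.
The quadratic factors as (r + 12)·(r + 1).
Eigenvalues: -12, -7, -1.

-12, -7, -1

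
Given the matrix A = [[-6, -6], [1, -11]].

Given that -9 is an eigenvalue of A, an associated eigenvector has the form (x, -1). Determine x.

We need (A + 9I)v = 0.
A + 9I = [[3, -6], [1, -2]].
Row 1: (3)·x + (-6)·-1 = 0
Row 2: (1)·x + (-2)·-1 = 0
Solving gives x = -2.
Check: A·(-2, -1) = (18, 9) = -9·(-2, -1).

-2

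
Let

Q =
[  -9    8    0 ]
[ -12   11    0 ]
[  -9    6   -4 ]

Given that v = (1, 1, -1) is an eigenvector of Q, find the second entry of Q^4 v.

First find the eigenvalue: Qv = (-1, -1, 1) = -1·(1, 1, -1), so λ = -1.
Then Q^4 v = λ^4·v = (-1)^4·(1, 1, -1) = 1·(1, 1, -1) = (1, 1, -1).

1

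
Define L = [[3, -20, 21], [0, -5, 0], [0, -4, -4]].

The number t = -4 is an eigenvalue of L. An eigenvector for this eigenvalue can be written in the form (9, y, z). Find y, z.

0, -3

We need (L + 4I)v = 0.
L + 4I = [[7, -20, 21], [0, -1, 0], [0, -4, 0]].
Row 1: (7)·9 + (-20)·y + (21)·z = 0
Row 2: (0)·9 + (-1)·y + (0)·z = 0
Row 3: (0)·9 + (-4)·y + (0)·z = 0
Solving gives y = 0, z = -3.
Check: L·(9, 0, -3) = (-36, 0, 12) = -4·(9, 0, -3).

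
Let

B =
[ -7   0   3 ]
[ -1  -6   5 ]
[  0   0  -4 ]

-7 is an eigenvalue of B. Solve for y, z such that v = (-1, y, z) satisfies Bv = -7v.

-1, 0

We need (B + 7I)v = 0.
B + 7I = [[0, 0, 3], [-1, 1, 5], [0, 0, 3]].
Row 1: (0)·-1 + (0)·y + (3)·z = 0
Row 2: (-1)·-1 + (1)·y + (5)·z = 0
Row 3: (0)·-1 + (0)·y + (3)·z = 0
Solving gives y = -1, z = 0.
Check: B·(-1, -1, 0) = (7, 7, 0) = -7·(-1, -1, 0).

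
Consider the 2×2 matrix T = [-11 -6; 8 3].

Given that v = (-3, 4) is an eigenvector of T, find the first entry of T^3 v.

First find the eigenvalue: Tv = (9, -12) = -3·(-3, 4), so λ = -3.
Then T^3 v = λ^3·v = (-3)^3·(-3, 4) = -27·(-3, 4) = (81, -108).

81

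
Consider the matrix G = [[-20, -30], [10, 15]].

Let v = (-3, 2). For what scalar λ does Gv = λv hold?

0

Compute Gv: G·(-3, 2) = (0, 0).
Since Gv = λv, compare component 1: 0 = λ·-3, so λ = 0.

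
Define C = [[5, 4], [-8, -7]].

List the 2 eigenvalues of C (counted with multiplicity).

det(C - λI) = (5 - λ)(-7 - λ) - (4)·(-8) = λ^2 + 2λ - 3.
This factors as (λ + 3)·(λ - 1) = 0.
Eigenvalues: -3, 1.

-3, 1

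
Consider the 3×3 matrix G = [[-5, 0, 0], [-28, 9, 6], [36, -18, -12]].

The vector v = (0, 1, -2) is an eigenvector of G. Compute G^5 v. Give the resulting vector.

First find the eigenvalue: Gv = (0, -3, 6) = -3·(0, 1, -2), so λ = -3.
Then G^5 v = λ^5·v = (-3)^5·(0, 1, -2) = -243·(0, 1, -2) = (0, -243, 486).

(0, -243, 486)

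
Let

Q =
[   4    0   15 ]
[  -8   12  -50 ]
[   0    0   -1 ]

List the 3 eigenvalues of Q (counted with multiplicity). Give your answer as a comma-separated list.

-1, 4, 12

The characteristic polynomial is p(t) = det(tI - Q).
Expanding along the first row, p(t) = t^3 - 15t^2 + 32t + 48.
Since p(-1) = 0, t = -1 is a root.
Factor out (t + 1): p(t) = (t + 1)·(t^2 - 16t + 48).
The quadratic factors as (t - 4)·(t - 12).
Eigenvalues: -1, 4, 12.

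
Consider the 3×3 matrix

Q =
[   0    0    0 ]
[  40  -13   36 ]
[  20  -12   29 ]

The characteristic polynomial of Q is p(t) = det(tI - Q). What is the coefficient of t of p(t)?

p(t) = t^3 - 16t^2 + 55t.
The coefficient of t is 55.

55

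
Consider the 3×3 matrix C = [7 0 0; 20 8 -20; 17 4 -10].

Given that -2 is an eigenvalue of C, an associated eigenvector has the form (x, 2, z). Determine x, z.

We need (C + 2I)v = 0.
C + 2I = [[9, 0, 0], [20, 10, -20], [17, 4, -8]].
Row 1: (9)·x + (0)·2 + (0)·z = 0
Row 2: (20)·x + (10)·2 + (-20)·z = 0
Row 3: (17)·x + (4)·2 + (-8)·z = 0
Solving gives x = 0, z = 1.
Check: C·(0, 2, 1) = (0, -4, -2) = -2·(0, 2, 1).

0, 1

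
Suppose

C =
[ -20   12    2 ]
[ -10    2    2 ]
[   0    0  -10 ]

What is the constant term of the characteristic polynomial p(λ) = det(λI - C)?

p(0) = det(0·I − C) = det(−C) = (−1)^3·det(C).
det(C) = -800, so p(0) = 800.

800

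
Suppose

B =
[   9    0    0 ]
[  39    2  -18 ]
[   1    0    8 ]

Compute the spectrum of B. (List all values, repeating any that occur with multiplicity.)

Set up det(tI - B) = 0.
Expanding along the first row, p(t) = t^3 - 19t^2 + 106t - 144.
Try t = 8: p(8) = 0, so 8 is a root.
Factor out (t - 8): p(t) = (t - 8)·(t^2 - 11t + 18).
The quadratic factors as (t - 2)·(t - 9).
Eigenvalues: 2, 8, 9.

2, 8, 9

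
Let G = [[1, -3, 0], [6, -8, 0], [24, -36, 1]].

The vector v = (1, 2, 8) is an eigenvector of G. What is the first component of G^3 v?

First find the eigenvalue: Gv = (-5, -10, -40) = -5·(1, 2, 8), so λ = -5.
Then G^3 v = λ^3·v = (-5)^3·(1, 2, 8) = -125·(1, 2, 8) = (-125, -250, -1000).

-125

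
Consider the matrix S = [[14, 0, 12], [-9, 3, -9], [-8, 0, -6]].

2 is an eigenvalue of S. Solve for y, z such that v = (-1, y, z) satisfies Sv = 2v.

0, 1

We need (S - 2I)v = 0.
S - 2I = [[12, 0, 12], [-9, 1, -9], [-8, 0, -8]].
Row 1: (12)·-1 + (0)·y + (12)·z = 0
Row 2: (-9)·-1 + (1)·y + (-9)·z = 0
Row 3: (-8)·-1 + (0)·y + (-8)·z = 0
Solving gives y = 0, z = 1.
Check: S·(-1, 0, 1) = (-2, 0, 2) = 2·(-1, 0, 1).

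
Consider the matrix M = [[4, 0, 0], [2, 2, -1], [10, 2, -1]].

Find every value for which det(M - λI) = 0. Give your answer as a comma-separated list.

The characteristic polynomial is p(λ) = det(λI - M).
Cofactor expansion gives p(λ) = λ^3 - 5λ^2 + 4λ.
Try λ = 1: p(1) = 0, so 1 is a root.
Factor out (λ - 1): p(λ) = (λ - 1)·(λ^2 - 4λ).
The quadratic factors as λ·(λ - 4).
Eigenvalues: 0, 1, 4.

0, 1, 4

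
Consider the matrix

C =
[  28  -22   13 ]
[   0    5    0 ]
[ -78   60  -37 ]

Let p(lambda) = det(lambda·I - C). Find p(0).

p(0) = det(0·I − C) = det(−C) = (−1)^3·det(C).
det(C) = -110, so p(0) = 110.

110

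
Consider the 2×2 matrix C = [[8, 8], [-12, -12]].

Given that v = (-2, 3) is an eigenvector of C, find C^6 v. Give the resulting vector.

(-8192, 12288)

First find the eigenvalue: Cv = (8, -12) = -4·(-2, 3), so λ = -4.
Then C^6 v = λ^6·v = (-4)^6·(-2, 3) = 4096·(-2, 3) = (-8192, 12288).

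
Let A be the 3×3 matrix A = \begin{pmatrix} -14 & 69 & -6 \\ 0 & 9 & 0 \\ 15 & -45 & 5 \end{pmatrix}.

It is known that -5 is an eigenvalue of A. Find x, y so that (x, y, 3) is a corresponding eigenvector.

We need (A + 5I)v = 0.
A + 5I = [[-9, 69, -6], [0, 14, 0], [15, -45, 10]].
Row 1: (-9)·x + (69)·y + (-6)·3 = 0
Row 2: (0)·x + (14)·y + (0)·3 = 0
Row 3: (15)·x + (-45)·y + (10)·3 = 0
Solving gives x = -2, y = 0.
Check: A·(-2, 0, 3) = (10, 0, -15) = -5·(-2, 0, 3).

-2, 0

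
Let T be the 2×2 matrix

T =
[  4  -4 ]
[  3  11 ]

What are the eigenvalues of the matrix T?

7, 8

det(T - sI) = (4 - s)(11 - s) - (-4)·(3) = s^2 - 15s + 56.
This factors as (s - 7)·(s - 8) = 0.
Eigenvalues: 7, 8.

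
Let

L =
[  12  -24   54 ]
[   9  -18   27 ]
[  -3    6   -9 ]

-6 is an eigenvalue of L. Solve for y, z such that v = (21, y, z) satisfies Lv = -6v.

We need (L + 6I)v = 0.
L + 6I = [[18, -24, 54], [9, -12, 27], [-3, 6, -3]].
Row 1: (18)·21 + (-24)·y + (54)·z = 0
Row 2: (9)·21 + (-12)·y + (27)·z = 0
Row 3: (-3)·21 + (6)·y + (-3)·z = 0
Solving gives y = 9, z = -3.
Check: L·(21, 9, -3) = (-126, -54, 18) = -6·(21, 9, -3).

9, -3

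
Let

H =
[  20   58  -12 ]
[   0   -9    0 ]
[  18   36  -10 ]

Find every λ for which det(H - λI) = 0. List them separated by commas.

The characteristic polynomial is p(μ) = det(μI - H).
Expanding the 3×3 determinant: p(μ) = μ^3 - μ^2 - 74μ + 144.
Since p(2) = 0, μ = 2 is a root.
Dividing by (μ - 2) leaves μ^2 + μ - 72.
The quadratic factors as (μ + 9)·(μ - 8).
Eigenvalues: -9, 2, 8.

-9, 2, 8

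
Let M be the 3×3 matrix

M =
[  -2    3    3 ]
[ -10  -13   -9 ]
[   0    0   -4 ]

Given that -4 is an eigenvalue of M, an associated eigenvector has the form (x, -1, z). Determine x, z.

0, 1

We need (M + 4I)v = 0.
M + 4I = [[2, 3, 3], [-10, -9, -9], [0, 0, 0]].
Row 1: (2)·x + (3)·-1 + (3)·z = 0
Row 2: (-10)·x + (-9)·-1 + (-9)·z = 0
Row 3: (0)·x + (0)·-1 + (0)·z = 0
Solving gives x = 0, z = 1.
Check: M·(0, -1, 1) = (0, 4, -4) = -4·(0, -1, 1).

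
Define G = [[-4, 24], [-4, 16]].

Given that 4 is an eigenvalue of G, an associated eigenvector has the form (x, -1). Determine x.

We need (G - 4I)v = 0.
G - 4I = [[-8, 24], [-4, 12]].
Row 1: (-8)·x + (24)·-1 = 0
Row 2: (-4)·x + (12)·-1 = 0
Solving gives x = -3.
Check: G·(-3, -1) = (-12, -4) = 4·(-3, -1).

-3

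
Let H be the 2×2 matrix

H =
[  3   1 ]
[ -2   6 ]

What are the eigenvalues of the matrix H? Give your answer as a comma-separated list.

4, 5

det(H - λI) = (3 - λ)(6 - λ) - (1)·(-2) = λ^2 - 9λ + 20.
This factors as (λ - 4)·(λ - 5) = 0.
Eigenvalues: 4, 5.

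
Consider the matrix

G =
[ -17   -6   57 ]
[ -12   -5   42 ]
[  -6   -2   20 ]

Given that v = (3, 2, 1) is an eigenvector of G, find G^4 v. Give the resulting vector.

(48, 32, 16)

First find the eigenvalue: Gv = (-6, -4, -2) = -2·(3, 2, 1), so λ = -2.
Then G^4 v = λ^4·v = (-2)^4·(3, 2, 1) = 16·(3, 2, 1) = (48, 32, 16).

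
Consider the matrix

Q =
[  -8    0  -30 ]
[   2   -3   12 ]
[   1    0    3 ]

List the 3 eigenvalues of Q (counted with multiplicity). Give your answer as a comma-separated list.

-3, -3, -2

Set up det(lambda·I - Q) = 0.
Expanding along the first row, p(lambda) = lambda^3 + 8·lambda^2 + 21·lambda + 18.
Try lambda = -2: p(-2) = 0, so -2 is a root.
Dividing by (lambda + 2) leaves lambda^2 + 6·lambda + 9.
The quadratic factor is (lambda + 3)^2.
Eigenvalues: -3, -3, -2.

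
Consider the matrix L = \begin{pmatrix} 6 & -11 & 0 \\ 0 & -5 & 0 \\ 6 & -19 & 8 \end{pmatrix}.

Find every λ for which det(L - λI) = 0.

Compute the characteristic polynomial p(μ) = det(μI - L).
Cofactor expansion gives p(μ) = μ^3 - 9μ^2 - 22μ + 240.
Rational-root test: μ = -5 gives p(-5) = 0.
Factor out (μ + 5): p(μ) = (μ + 5)·(μ^2 - 14μ + 48).
The quadratic factors as (μ - 6)·(μ - 8).
Eigenvalues: -5, 6, 8.

-5, 6, 8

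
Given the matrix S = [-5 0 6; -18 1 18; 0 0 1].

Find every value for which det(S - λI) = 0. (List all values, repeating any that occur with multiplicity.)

-5, 1, 1

Compute the characteristic polynomial p(λ) = det(λI - S).
Expanding along the first row, p(λ) = λ^3 + 3λ^2 - 9λ + 5.
Rational-root test: λ = -5 gives p(-5) = 0.
Factor out (λ + 5): p(λ) = (λ + 5)·(λ^2 - 2λ + 1).
The quadratic factor is (λ - 1)^2.
Eigenvalues: -5, 1, 1.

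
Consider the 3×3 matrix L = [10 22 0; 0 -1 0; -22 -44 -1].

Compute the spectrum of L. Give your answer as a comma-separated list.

-1, -1, 10

Set up det(rI - L) = 0.
Expanding the 3×3 determinant: p(r) = r^3 - 8r^2 - 19r - 10.
Rational-root test: r = -1 gives p(-1) = 0.
Dividing by (r + 1) leaves r^2 - 9r - 10.
The quadratic factors as (r + 1)·(r - 10).
Eigenvalues: -1, -1, 10.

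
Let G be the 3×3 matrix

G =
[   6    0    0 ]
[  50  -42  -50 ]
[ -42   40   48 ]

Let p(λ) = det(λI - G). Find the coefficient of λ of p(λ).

p(λ) = λ^3 - 12λ^2 + 20λ + 96.
The coefficient of λ is 20.

20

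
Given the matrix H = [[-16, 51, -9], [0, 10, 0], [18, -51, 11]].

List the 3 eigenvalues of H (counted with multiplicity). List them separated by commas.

The characteristic polynomial is p(μ) = det(μI - H).
Expanding along the first row, p(μ) = μ^3 - 5μ^2 - 64μ + 140.
Rational-root test: μ = 2 gives p(2) = 0.
Dividing by (μ - 2) leaves μ^2 - 3μ - 70.
The quadratic factors as (μ + 7)·(μ - 10).
Eigenvalues: -7, 2, 10.

-7, 2, 10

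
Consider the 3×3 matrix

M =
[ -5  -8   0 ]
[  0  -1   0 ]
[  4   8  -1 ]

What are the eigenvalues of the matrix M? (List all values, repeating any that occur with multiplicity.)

Set up det(μI - M) = 0.
Expanding along the first row, p(μ) = μ^3 + 7μ^2 + 11μ + 5.
Since p(-5) = 0, μ = -5 is a root.
Dividing by (μ + 5) leaves μ^2 + 2μ + 1.
The quadratic factor is (μ + 1)^2.
Eigenvalues: -5, -1, -1.

-5, -1, -1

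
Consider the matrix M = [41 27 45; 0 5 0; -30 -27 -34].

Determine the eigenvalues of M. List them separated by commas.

-4, 5, 11

Compute the characteristic polynomial p(t) = det(tI - M).
Expanding the 3×3 determinant: p(t) = t^3 - 12t^2 - 9t + 220.
Try t = -4: p(-4) = 0, so -4 is a root.
Dividing by (t + 4) leaves t^2 - 16t + 55.
The quadratic factors as (t - 5)·(t - 11).
Eigenvalues: -4, 5, 11.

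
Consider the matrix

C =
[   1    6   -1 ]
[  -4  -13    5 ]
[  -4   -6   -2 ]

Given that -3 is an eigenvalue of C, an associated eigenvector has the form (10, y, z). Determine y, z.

We need (C + 3I)v = 0.
C + 3I = [[4, 6, -1], [-4, -10, 5], [-4, -6, 1]].
Row 1: (4)·10 + (6)·y + (-1)·z = 0
Row 2: (-4)·10 + (-10)·y + (5)·z = 0
Row 3: (-4)·10 + (-6)·y + (1)·z = 0
Solving gives y = -8, z = -8.
Check: C·(10, -8, -8) = (-30, 24, 24) = -3·(10, -8, -8).

-8, -8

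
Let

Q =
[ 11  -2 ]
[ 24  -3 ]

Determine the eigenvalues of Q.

3, 5

det(Q - sI) = (11 - s)(-3 - s) - (-2)·(24) = s^2 - 8s + 15.
This factors as (s - 3)·(s - 5) = 0.
Eigenvalues: 3, 5.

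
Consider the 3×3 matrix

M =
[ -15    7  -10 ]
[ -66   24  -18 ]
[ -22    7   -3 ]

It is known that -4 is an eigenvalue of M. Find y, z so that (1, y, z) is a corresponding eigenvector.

We need (M + 4I)v = 0.
M + 4I = [[-11, 7, -10], [-66, 28, -18], [-22, 7, 1]].
Row 1: (-11)·1 + (7)·y + (-10)·z = 0
Row 2: (-66)·1 + (28)·y + (-18)·z = 0
Row 3: (-22)·1 + (7)·y + (1)·z = 0
Solving gives y = 3, z = 1.
Check: M·(1, 3, 1) = (-4, -12, -4) = -4·(1, 3, 1).

3, 1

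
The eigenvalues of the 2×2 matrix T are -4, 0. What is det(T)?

det(T) is the product of the eigenvalues: (-4) · (0) = 0.

0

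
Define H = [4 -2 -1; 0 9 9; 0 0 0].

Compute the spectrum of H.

H is upper triangular, so its eigenvalues are the diagonal entries.
Diagonal: 4, 9, 0.

0, 4, 9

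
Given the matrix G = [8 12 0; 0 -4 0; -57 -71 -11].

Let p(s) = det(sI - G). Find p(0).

-352

p(0) = det(0·I − G) = det(−G) = (−1)^3·det(G).
det(G) = 352, so p(0) = -352.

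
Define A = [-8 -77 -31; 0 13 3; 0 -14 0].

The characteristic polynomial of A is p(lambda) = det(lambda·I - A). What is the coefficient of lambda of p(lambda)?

p(lambda) = lambda^3 - 5·lambda^2 - 62·lambda + 336.
The coefficient of lambda is -62.

-62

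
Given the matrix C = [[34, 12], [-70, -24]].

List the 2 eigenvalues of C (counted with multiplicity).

det(C - λI) = (34 - λ)(-24 - λ) - (12)·(-70) = λ^2 - 10λ + 24.
This factors as (λ - 4)·(λ - 6) = 0.
Eigenvalues: 4, 6.

4, 6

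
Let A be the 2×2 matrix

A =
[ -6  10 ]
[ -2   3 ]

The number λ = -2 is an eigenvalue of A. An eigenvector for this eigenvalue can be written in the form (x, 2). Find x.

We need (A + 2I)v = 0.
A + 2I = [[-4, 10], [-2, 5]].
Row 1: (-4)·x + (10)·2 = 0
Row 2: (-2)·x + (5)·2 = 0
Solving gives x = 5.
Check: A·(5, 2) = (-10, -4) = -2·(5, 2).

5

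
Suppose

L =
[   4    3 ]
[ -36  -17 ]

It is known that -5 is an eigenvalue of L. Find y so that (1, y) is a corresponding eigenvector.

We need (L + 5I)v = 0.
L + 5I = [[9, 3], [-36, -12]].
Row 1: (9)·1 + (3)·y = 0
Row 2: (-36)·1 + (-12)·y = 0
Solving gives y = -3.
Check: L·(1, -3) = (-5, 15) = -5·(1, -3).

-3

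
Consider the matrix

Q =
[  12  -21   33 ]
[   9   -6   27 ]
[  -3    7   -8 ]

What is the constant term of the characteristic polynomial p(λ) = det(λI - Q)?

p(0) = det(0·I − Q) = det(−Q) = (−1)^3·det(Q).
det(Q) = -18, so p(0) = 18.

18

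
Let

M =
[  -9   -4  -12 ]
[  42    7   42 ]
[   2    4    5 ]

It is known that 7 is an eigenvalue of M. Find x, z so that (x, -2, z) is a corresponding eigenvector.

We need (M - 7I)v = 0.
M - 7I = [[-16, -4, -12], [42, 0, 42], [2, 4, -2]].
Row 1: (-16)·x + (-4)·-2 + (-12)·z = 0
Row 2: (42)·x + (0)·-2 + (42)·z = 0
Row 3: (2)·x + (4)·-2 + (-2)·z = 0
Solving gives x = 2, z = -2.
Check: M·(2, -2, -2) = (14, -14, -14) = 7·(2, -2, -2).

2, -2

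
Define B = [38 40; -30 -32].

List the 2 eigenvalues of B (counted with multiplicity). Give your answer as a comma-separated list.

det(B - rI) = (38 - r)(-32 - r) - (40)·(-30) = r^2 - 6r - 16.
This factors as (r + 2)·(r - 8) = 0.
Eigenvalues: -2, 8.

-2, 8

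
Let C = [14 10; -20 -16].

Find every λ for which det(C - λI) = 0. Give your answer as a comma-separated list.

-6, 4

det(C - μI) = (14 - μ)(-16 - μ) - (10)·(-20) = μ^2 + 2μ - 24.
This factors as (μ + 6)·(μ - 4) = 0.
Eigenvalues: -6, 4.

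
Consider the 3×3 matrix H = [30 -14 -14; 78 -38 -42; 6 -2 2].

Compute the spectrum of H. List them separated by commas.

Compute the characteristic polynomial p(r) = det(rI - H).
Expanding along the first row, p(r) = r^3 + 6r^2 - 64r + 96.
Since p(4) = 0, r = 4 is a root.
Dividing by (r - 4) leaves r^2 + 10r - 24.
The quadratic factors as (r + 12)·(r - 2).
Eigenvalues: -12, 2, 4.

-12, 2, 4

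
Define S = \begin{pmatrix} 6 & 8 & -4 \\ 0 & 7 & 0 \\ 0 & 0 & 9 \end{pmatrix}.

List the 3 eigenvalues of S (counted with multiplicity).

S is upper triangular, so its eigenvalues are the diagonal entries.
Diagonal: 6, 7, 9.

6, 7, 9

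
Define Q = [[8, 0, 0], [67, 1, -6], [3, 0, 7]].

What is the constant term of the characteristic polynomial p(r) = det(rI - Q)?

p(0) = det(0·I − Q) = det(−Q) = (−1)^3·det(Q).
det(Q) = 56, so p(0) = -56.

-56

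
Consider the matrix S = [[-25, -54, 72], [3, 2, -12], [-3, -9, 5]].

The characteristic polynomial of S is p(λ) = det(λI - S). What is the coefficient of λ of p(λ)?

p(λ) = λ^3 + 18λ^2 + 105λ + 196.
The coefficient of λ is 105.

105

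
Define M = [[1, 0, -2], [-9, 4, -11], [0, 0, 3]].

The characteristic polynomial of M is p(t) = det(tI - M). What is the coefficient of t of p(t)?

19

p(t) = t^3 - 8t^2 + 19t - 12.
The coefficient of t is 19.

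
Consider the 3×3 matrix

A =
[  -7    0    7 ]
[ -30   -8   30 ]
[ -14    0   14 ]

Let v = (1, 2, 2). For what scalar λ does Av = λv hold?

Compute Av: A·(1, 2, 2) = (7, 14, 14).
Since Av = λv, compare component 1: 7 = λ·1, so λ = 7.

7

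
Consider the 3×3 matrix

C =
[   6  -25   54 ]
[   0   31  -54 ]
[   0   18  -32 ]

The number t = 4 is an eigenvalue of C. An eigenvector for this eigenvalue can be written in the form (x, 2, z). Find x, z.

-2, 1

We need (C - 4I)v = 0.
C - 4I = [[2, -25, 54], [0, 27, -54], [0, 18, -36]].
Row 1: (2)·x + (-25)·2 + (54)·z = 0
Row 2: (0)·x + (27)·2 + (-54)·z = 0
Row 3: (0)·x + (18)·2 + (-36)·z = 0
Solving gives x = -2, z = 1.
Check: C·(-2, 2, 1) = (-8, 8, 4) = 4·(-2, 2, 1).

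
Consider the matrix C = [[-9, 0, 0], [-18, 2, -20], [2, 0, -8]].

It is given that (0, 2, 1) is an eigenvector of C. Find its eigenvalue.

-8

Compute Cv: C·(0, 2, 1) = (0, -16, -8).
Since Cv = λv, compare component 2: -16 = λ·2, so λ = -8.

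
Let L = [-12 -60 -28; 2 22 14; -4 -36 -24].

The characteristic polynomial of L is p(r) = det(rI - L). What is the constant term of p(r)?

p(r) = r^3 + 14r^2 + 8r - 320.
The constant term is -320.

-320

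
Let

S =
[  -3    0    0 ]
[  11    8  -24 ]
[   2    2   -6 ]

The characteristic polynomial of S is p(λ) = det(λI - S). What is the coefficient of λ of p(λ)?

-6

p(λ) = λ^3 + λ^2 - 6λ.
The coefficient of λ is -6.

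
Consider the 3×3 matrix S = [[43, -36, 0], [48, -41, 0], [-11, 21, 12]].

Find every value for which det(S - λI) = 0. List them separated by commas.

-5, 7, 12

Set up det(sI - S) = 0.
Expanding the 3×3 determinant: p(s) = s^3 - 14s^2 - 11s + 420.
Since p(-5) = 0, s = -5 is a root.
Factor out (s + 5): p(s) = (s + 5)·(s^2 - 19s + 84).
The quadratic factors as (s - 7)·(s - 12).
Eigenvalues: -5, 7, 12.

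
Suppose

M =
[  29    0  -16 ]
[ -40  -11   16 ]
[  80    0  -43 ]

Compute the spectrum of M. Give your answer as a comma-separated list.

-11, -11, -3

Set up det(λI - M) = 0.
Cofactor expansion gives p(λ) = λ^3 + 25λ^2 + 187λ + 363.
Since p(-11) = 0, λ = -11 is a root.
Dividing by (λ + 11) leaves λ^2 + 14λ + 33.
The quadratic factors as (λ + 11)·(λ + 3).
Eigenvalues: -11, -11, -3.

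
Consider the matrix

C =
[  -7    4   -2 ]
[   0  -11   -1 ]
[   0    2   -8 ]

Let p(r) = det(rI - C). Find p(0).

p(0) = det(0·I − C) = det(−C) = (−1)^3·det(C).
det(C) = -630, so p(0) = 630.

630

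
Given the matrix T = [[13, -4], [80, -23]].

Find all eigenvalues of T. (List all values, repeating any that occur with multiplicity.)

-7, -3

det(T - tI) = (13 - t)(-23 - t) - (-4)·(80) = t^2 + 10t + 21.
This factors as (t + 7)·(t + 3) = 0.
Eigenvalues: -7, -3.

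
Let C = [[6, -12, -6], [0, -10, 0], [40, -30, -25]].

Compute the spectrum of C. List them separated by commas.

-10, -10, -9

Compute the characteristic polynomial p(t) = det(tI - C).
Expanding the 3×3 determinant: p(t) = t^3 + 29t^2 + 280t + 900.
Rational-root test: t = -9 gives p(-9) = 0.
Dividing by (t + 9) leaves t^2 + 20t + 100.
The quadratic factor is (t + 10)^2.
Eigenvalues: -10, -10, -9.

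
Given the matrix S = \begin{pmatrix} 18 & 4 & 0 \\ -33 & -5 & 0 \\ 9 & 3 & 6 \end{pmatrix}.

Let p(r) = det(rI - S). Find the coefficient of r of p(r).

p(r) = r^3 - 19r^2 + 120r - 252.
The coefficient of r is 120.

120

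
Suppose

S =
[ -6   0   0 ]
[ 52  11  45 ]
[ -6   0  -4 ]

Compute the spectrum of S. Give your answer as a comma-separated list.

The characteristic polynomial is p(t) = det(tI - S).
Expanding the 3×3 determinant: p(t) = t^3 - t^2 - 86t - 264.
Rational-root test: t = -4 gives p(-4) = 0.
Factor out (t + 4): p(t) = (t + 4)·(t^2 - 5t - 66).
The quadratic factors as (t + 6)·(t - 11).
Eigenvalues: -6, -4, 11.

-6, -4, 11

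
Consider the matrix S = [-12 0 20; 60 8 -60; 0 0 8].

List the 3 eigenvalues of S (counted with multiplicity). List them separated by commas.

-12, 8, 8

Set up det(rI - S) = 0.
Expanding along the first row, p(r) = r^3 - 4r^2 - 128r + 768.
Since p(-12) = 0, r = -12 is a root.
Dividing by (r + 12) leaves r^2 - 16r + 64.
The quadratic factor is (r - 8)^2.
Eigenvalues: -12, 8, 8.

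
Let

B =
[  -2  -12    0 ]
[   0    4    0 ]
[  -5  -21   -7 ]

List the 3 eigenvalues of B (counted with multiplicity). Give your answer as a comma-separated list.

-7, -2, 4

Compute the characteristic polynomial p(s) = det(sI - B).
Expanding the 3×3 determinant: p(s) = s^3 + 5s^2 - 22s - 56.
Rational-root test: s = -7 gives p(-7) = 0.
Factor out (s + 7): p(s) = (s + 7)·(s^2 - 2s - 8).
The quadratic factors as (s + 2)·(s - 4).
Eigenvalues: -7, -2, 4.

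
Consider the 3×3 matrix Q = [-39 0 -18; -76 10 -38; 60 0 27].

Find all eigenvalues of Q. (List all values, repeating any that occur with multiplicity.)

-9, -3, 10

Set up det(lambda·I - Q) = 0.
Expanding along the first row, p(lambda) = lambda^3 + 2·lambda^2 - 93·lambda - 270.
Rational-root test: lambda = -3 gives p(-3) = 0.
Dividing by (lambda + 3) leaves lambda^2 - lambda - 90.
The quadratic factors as (lambda + 9)·(lambda - 10).
Eigenvalues: -9, -3, 10.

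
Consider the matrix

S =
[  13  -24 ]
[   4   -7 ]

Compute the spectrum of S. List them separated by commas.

1, 5

det(S - rI) = (13 - r)(-7 - r) - (-24)·(4) = r^2 - 6r + 5.
This factors as (r - 1)·(r - 5) = 0.
Eigenvalues: 1, 5.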